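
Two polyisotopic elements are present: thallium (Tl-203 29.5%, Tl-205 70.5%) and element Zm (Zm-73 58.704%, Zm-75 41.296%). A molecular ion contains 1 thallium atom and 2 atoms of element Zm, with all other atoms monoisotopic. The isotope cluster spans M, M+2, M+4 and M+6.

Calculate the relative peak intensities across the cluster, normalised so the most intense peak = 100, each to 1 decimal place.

Thallium pattern (n=1): 0.2950 : 0.7050
Element Zm pattern (n=2): 0.34461596 : 0.48484808 : 0.17053596
Convolve the two distributions (both contribute in 2-u steps):
  M: 0.2950×0.34461596 = 0.101662
  M+2: 0.2950×0.48484808 + 0.7050×0.34461596 = 0.385984
  M+4: 0.2950×0.17053596 + 0.7050×0.48484808 = 0.392126
  M+6: 0.7050×0.17053596 = 0.120228
Scale to base peak (0.392126) = 100: 25.9 : 98.4 : 100.0 : 30.7

25.9 : 98.4 : 100.0 : 30.7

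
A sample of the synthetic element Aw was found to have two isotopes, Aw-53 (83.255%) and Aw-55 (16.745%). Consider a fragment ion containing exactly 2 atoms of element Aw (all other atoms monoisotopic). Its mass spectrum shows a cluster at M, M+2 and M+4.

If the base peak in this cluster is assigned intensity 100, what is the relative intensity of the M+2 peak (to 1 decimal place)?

Term probabilities: M 0.6931, M+2 0.2788, M+4 0.0280. Base peak = M.
P(M) = C(2,0) × 0.83255^2 × 0.16745^0 = 1 × 0.6931395 × 1.0000 = 0.693140 (base)
P(M+2) = C(2,1) × 0.83255^1 × 0.16745^1 = 2 × 0.83255 × 0.16745 = 0.278821
Relative intensity = 0.278821 / 0.693140 × 100 = 40.2

40.2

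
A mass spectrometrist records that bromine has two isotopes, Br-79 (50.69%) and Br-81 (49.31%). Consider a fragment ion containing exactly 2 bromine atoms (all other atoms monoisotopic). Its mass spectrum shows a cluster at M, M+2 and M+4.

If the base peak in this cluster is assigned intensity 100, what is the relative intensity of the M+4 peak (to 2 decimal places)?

48.64

Term probabilities: M 0.2569, M+2 0.4999, M+4 0.2431. Base peak = M+2.
P(M+2) = C(2,1) × 0.5069^1 × 0.4931^1 = 2 × 0.5069 × 0.4931 = 0.499905 (base)
P(M+4) = C(2,2) × 0.5069^0 × 0.4931^2 = 1 × 1.0000 × 0.24314761 = 0.243148
Relative intensity = 0.243148 / 0.499905 × 100 = 48.64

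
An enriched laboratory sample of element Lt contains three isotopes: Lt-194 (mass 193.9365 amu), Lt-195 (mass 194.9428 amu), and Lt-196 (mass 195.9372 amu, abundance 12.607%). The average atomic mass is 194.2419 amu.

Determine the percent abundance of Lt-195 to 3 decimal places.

5.284%

The remaining 87.393% is split between Lt-194 (fraction x) and Lt-195 (fraction 0.87393 − x).
Substituting: 193.9365x + 194.9428(0.87393 − x) = 169.540097196
(193.9365 − 194.9428)x = -0.826264008  ⇒  x = 0.82109, y = 0.05284
Lt-194: 82.109%, Lt-195: 5.284%.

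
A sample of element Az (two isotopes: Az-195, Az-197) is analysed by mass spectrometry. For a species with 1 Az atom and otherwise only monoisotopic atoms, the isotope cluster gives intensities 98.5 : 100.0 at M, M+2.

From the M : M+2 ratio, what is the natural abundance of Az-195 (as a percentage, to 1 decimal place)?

If p is the fraction of Az that is Az-195, then I(M+2)/I(M) = [C(1,1)·p^0·(1−p)] / p^1 = 1·(1−p)/p = 100.0/98.5 = 1.0152
(1−p)/p = 1.0152/1 = 1.0152  ⇒  p = 1/(1 + 1.0152) = 0.4962
Az-195: 49.6%, Az-197: 50.4%.

49.6%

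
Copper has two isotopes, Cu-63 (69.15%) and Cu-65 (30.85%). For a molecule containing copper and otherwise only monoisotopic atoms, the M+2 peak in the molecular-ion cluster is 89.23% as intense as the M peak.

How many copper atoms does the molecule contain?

The M+2/M ratio from n Cu atoms is n · q/p = n · 0.3085/0.6915.
n = 0.8923 × 0.6915/0.3085 = 2.00 ≈ 2

2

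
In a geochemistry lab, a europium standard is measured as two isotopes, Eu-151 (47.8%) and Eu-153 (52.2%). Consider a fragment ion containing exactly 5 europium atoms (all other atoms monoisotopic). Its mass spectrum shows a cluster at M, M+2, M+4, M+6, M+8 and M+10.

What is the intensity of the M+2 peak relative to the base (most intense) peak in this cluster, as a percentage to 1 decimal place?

Term probabilities: M 0.0250, M+2 0.1363, M+4 0.2976, M+6 0.3250, M+8 0.1775, M+10 0.0388. Base peak = M+6.
P(M+6) = C(5,3) × 0.478^2 × 0.522^3 = 10 × 0.228484 × 0.14223665 = 0.324988 (base)
P(M+2) = C(5,1) × 0.478^4 × 0.522^1 = 5 × 0.05220494 × 0.5220 = 0.136255
Relative intensity = 0.136255 / 0.324988 × 100 = 41.9

41.9%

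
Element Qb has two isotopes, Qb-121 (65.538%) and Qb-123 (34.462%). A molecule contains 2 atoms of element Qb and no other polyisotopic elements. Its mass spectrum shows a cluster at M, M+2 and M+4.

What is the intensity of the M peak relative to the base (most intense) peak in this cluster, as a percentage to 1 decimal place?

95.1%

(0.65538 + 0.34462)^2 gives M 0.4295, M+2 0.4517, M+4 0.1188; the largest is M+2.
P(M+2) = C(2,1) × 0.65538^1 × 0.34462^1 = 2 × 0.65538 × 0.34462 = 0.451714 (base)
P(M) = C(2,0) × 0.65538^2 × 0.34462^0 = 1 × 0.42952294 × 1.0000 = 0.429523
Relative intensity = 0.429523 / 0.451714 × 100 = 95.1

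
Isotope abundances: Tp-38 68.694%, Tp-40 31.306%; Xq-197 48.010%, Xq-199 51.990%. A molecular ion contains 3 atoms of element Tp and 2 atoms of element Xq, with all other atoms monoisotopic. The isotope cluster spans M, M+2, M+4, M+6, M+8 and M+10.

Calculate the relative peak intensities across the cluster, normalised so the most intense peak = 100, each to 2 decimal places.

21.02 : 74.27 : 100.00 : 64.06 : 19.67 : 2.33

Element Tp pattern (n=3): 0.32415776 : 0.44318642 : 0.20197389 : 0.03068193
Element Xq pattern (n=2): 0.23049601 : 0.49920798 : 0.27029601
Convolve the two distributions (both contribute in 2-u steps):
  M: 0.32415776×0.23049601 = 0.074717
  M+2: 0.32415776×0.49920798 + 0.44318642×0.23049601 = 0.263975
  M+4: 0.32415776×0.27029601 + 0.44318642×0.49920798 + 0.20197389×0.23049601 = 0.355415
  M+6: 0.44318642×0.27029601 + 0.20197389×0.49920798 + 0.03068193×0.23049601 = 0.227691
  M+8: 0.20197389×0.27029601 + 0.03068193×0.49920798 = 0.069909
  M+10: 0.03068193×0.27029601 = 0.008293
Scale to base peak (0.355415) = 100: 21.02 : 74.27 : 100.00 : 64.06 : 19.67 : 2.33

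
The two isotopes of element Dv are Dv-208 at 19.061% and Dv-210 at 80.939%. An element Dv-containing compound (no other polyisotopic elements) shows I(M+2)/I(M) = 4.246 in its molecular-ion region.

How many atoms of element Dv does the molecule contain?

The M+2/M ratio from n Dv atoms is n · q/p = n · 0.80939/0.19061.
n = 4.246 × 0.19061/0.80939 = 1.00 ≈ 1

1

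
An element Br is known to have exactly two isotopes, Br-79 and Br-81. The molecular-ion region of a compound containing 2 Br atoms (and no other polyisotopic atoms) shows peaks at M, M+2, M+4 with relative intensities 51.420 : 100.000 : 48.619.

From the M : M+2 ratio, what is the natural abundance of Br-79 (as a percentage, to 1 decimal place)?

50.7%

If p is the fraction of Br that is Br-79, then I(M+2)/I(M) = [C(2,1)·p^1·(1−p)] / p^2 = 2·(1−p)/p = 100.000/51.420 = 1.9448
(1−p)/p = 1.9448/2 = 0.9724  ⇒  p = 1/(1 + 0.9724) = 0.5070
Br-79: 50.7%, Br-81: 49.3%.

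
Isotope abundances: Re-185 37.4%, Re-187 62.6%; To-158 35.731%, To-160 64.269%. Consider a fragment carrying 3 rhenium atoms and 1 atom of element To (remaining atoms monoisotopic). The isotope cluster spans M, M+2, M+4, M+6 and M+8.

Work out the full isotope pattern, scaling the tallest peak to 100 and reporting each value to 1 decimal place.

5.0 : 34.4 : 88.0 : 100.0 : 42.6

Rhenium pattern (n=3): 0.05231362 : 0.26268713 : 0.43968487 : 0.24531438
Element To pattern (n=1): 0.35731 : 0.64269
Convolve the two distributions (both contribute in 2-u steps):
  M: 0.05231362×0.35731 = 0.018692
  M+2: 0.05231362×0.64269 + 0.26268713×0.35731 = 0.127482
  M+4: 0.26268713×0.64269 + 0.43968487×0.35731 = 0.325930
  M+6: 0.43968487×0.64269 + 0.24531438×0.35731 = 0.370234
  M+8: 0.24531438×0.64269 = 0.157661
Scale to base peak (0.370234) = 100: 5.0 : 34.4 : 88.0 : 100.0 : 42.6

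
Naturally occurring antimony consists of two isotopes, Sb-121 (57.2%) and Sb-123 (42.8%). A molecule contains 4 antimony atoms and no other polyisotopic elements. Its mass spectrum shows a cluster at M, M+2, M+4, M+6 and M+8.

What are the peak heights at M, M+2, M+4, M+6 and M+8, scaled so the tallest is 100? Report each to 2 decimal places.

Each Sb atom is independently Sb-121 (p = 0.572) or Sb-123 (q = 0.428); the cluster is the binomial expansion (p + q)^4.
P(M) = 0.572^4 = 0.107049
P(M+2) = 4 × 0.572^3 × 0.428^1 = 0.320400
P(M+4) = 6 × 0.572^2 × 0.428^2 = 0.359609
P(M+6) = 4 × 0.572^1 × 0.428^3 = 0.179385
P(M+8) = 0.428^4 = 0.033556
The M+4 peak is largest (0.359609); scaling to 100 gives 29.77 : 89.10 : 100.00 : 49.88 : 9.33.

29.77 : 89.10 : 100.00 : 49.88 : 9.33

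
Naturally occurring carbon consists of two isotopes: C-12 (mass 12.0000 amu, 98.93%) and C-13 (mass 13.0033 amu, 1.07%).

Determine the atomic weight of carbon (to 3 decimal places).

12.011 amu

Weight each isotope mass by its fractional abundance: 0.9893 × 12.0000 + 0.0107 × 13.0033
= 11.87160 + 0.13914 = 12.01074 amu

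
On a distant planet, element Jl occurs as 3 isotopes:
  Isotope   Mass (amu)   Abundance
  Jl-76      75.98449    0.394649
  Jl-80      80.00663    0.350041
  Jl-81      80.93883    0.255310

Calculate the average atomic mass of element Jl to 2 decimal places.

78.66 amu

Weight each isotope mass by its fractional abundance: 0.394649 × 75.98449 + 0.350041 × 80.00663 + 0.255310 × 80.93883
= 29.987203 + 28.005601 + 20.664493 = 78.657297 amu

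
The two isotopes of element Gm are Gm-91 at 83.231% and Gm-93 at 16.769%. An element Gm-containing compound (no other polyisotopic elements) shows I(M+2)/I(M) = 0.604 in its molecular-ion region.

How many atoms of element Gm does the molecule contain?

3

The M+2/M ratio from n Gm atoms is n · q/p = n · 0.16769/0.83231.
n = 0.604 × 0.83231/0.16769 = 3.00 ≈ 3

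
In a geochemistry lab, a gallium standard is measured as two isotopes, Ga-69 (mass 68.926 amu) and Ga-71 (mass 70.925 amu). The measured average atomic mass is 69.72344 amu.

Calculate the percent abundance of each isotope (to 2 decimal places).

With x = fraction of Ga-69 (so Ga-71 is 1 − x):
68.926·x + 70.925·(1 − x) = 69.72344
(68.926 − 70.925)·x = 69.72344 − 70.925
x = -1.20156 / -1.999 = 0.60108 → 60.11% Ga-69, 39.89% Ga-71.

Ga-69: 60.11%, Ga-71: 39.89%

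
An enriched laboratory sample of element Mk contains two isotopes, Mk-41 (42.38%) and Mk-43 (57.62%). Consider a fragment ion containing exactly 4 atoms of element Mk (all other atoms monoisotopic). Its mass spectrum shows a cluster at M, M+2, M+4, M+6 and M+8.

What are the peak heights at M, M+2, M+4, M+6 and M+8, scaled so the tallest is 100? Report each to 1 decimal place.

Expanding (0.4238 + 0.5762)^4:
P(M) = 0.4238^4 = 0.032258
P(M+2) = 4 × 0.4238^3 × 0.5762^1 = 0.175435
P(M+4) = 6 × 0.4238^2 × 0.5762^2 = 0.357783
P(M+6) = 4 × 0.4238^1 × 0.5762^3 = 0.324295
P(M+8) = 0.5762^4 = 0.110228
The M+4 peak is largest (0.357783); scaling to 100 gives 9.0 : 49.0 : 100.0 : 90.6 : 30.8.

9.0 : 49.0 : 100.0 : 90.6 : 30.8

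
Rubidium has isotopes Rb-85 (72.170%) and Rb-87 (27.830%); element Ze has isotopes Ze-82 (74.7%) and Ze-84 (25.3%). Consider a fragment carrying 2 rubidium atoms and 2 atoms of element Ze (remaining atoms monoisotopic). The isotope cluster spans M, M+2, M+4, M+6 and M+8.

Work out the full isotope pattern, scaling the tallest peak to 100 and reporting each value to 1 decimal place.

69.0 : 100.0 : 54.2 : 13.1 : 1.2

Rubidium pattern (n=2): 0.52085089 : 0.40169822 : 0.07745089
Element Ze pattern (n=2): 0.558009 : 0.377982 : 0.064009
Convolve the two distributions (both contribute in 2-u steps):
  M: 0.52085089×0.558009 = 0.290639
  M+2: 0.52085089×0.377982 + 0.40169822×0.558009 = 0.421023
  M+4: 0.52085089×0.064009 + 0.40169822×0.377982 + 0.07745089×0.558009 = 0.228392
  M+6: 0.40169822×0.064009 + 0.07745089×0.377982 = 0.054987
  M+8: 0.07745089×0.064009 = 0.004958
Scale to base peak (0.421023) = 100: 69.0 : 100.0 : 54.2 : 13.1 : 1.2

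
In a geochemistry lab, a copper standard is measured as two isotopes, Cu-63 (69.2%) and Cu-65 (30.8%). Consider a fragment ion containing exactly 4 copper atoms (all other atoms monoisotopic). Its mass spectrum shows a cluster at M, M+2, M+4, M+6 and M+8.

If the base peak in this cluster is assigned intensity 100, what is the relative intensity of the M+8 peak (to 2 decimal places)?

2.20

(0.692 + 0.308)^4 gives M 0.2293, M+2 0.4083, M+4 0.2726, M+6 0.0809, M+8 0.0090; the largest is M+2.
P(M+2) = C(4,1) × 0.692^3 × 0.308^1 = 4 × 0.33137389 × 0.3080 = 0.408253 (base)
P(M+8) = C(4,4) × 0.692^0 × 0.308^4 = 1 × 1.0000 × 0.00899918 = 0.008999
Relative intensity = 0.008999 / 0.408253 × 100 = 2.20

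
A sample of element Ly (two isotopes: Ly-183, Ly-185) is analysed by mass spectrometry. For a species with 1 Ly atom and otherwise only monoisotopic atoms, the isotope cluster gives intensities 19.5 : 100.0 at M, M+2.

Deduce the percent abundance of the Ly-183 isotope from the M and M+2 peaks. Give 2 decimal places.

16.32%

If p is the fraction of Ly that is Ly-183, then I(M+2)/I(M) = [C(1,1)·p^0·(1−p)] / p^1 = 1·(1−p)/p = 100.0/19.5 = 5.1282
(1−p)/p = 5.1282/1 = 5.1282  ⇒  p = 1/(1 + 5.1282) = 0.1632
Ly-183: 16.32%, Ly-185: 83.68%.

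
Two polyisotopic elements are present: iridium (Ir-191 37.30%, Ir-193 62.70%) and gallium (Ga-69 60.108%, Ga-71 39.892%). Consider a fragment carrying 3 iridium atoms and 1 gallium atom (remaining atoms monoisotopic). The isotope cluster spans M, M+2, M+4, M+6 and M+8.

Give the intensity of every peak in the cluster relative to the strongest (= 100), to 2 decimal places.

8.46 : 48.26 : 100.00 : 87.75 : 26.66

Iridium pattern (n=3): 0.05189512 : 0.26170165 : 0.43991135 : 0.24649188
Gallium pattern (n=1): 0.60108 : 0.39892
Convolve the two distributions (both contribute in 2-u steps):
  M: 0.05189512×0.60108 = 0.031193
  M+2: 0.05189512×0.39892 + 0.26170165×0.60108 = 0.178006
  M+4: 0.26170165×0.39892 + 0.43991135×0.60108 = 0.368820
  M+6: 0.43991135×0.39892 + 0.24649188×0.60108 = 0.323651
  M+8: 0.24649188×0.39892 = 0.098331
Scale to base peak (0.368820) = 100: 8.46 : 48.26 : 100.00 : 87.75 : 26.66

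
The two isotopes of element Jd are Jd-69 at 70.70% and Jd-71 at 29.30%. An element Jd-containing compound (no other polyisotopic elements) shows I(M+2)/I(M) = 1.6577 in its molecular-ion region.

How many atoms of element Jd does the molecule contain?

The M+2/M ratio from n Jd atoms is n · q/p = n · 0.2930/0.7070.
n = 1.6577 × 0.7070/0.2930 = 4.00 ≈ 4

4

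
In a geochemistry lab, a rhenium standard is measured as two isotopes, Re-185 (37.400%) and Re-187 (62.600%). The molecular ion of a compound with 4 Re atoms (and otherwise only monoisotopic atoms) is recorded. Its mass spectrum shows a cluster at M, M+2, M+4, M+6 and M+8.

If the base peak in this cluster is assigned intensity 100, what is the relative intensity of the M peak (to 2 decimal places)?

Binomial terms of (0.37400 + 0.62600)^4: M 0.0196, M+2 0.1310, M+4 0.3289, M+6 0.3670, M+8 0.1536 → M+6 is the base peak.
P(M+6) = C(4,3) × 0.37400^1 × 0.62600^3 = 4 × 0.3740 × 0.24531438 = 0.366990 (base)
P(M) = C(4,0) × 0.37400^4 × 0.62600^0 = 1 × 0.0195653 × 1.0000 = 0.019565
Relative intensity = 0.019565 / 0.366990 × 100 = 5.33

5.33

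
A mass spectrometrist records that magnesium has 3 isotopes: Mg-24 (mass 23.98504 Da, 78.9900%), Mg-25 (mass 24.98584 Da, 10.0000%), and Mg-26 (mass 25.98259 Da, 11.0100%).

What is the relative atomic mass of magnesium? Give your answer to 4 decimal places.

Weight each isotope mass by its fractional abundance: 0.789900 × 23.98504 + 0.100000 × 24.98584 + 0.110100 × 25.98259
= 18.945783 + 2.498584 + 2.860683 = 24.305050 Da

24.3051 Da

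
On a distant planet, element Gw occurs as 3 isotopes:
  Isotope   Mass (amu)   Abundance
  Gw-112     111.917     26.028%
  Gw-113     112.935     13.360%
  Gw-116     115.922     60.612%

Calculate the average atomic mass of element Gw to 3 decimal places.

The abundance-weighted mean is 0.26028 × 111.917 + 0.13360 × 112.935 + 0.60612 × 115.922
= 29.1298 + 15.0881 + 70.2626 = 114.4805 amu

114.481 amu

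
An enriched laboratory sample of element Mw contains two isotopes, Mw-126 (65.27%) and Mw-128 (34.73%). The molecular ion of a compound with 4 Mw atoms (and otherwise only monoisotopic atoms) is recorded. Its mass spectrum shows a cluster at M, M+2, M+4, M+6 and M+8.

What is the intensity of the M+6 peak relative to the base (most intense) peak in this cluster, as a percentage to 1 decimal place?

Binomial terms of (0.6527 + 0.3473)^4: M 0.1815, M+2 0.3863, M+4 0.3083, M+6 0.1094, M+8 0.0145 → M+2 is the base peak.
P(M+2) = C(4,1) × 0.6527^3 × 0.3473^1 = 4 × 0.27806149 × 0.3473 = 0.386283 (base)
P(M+6) = C(4,3) × 0.6527^1 × 0.3473^3 = 4 × 0.6527 × 0.04189038 = 0.109367
Relative intensity = 0.109367 / 0.386283 × 100 = 28.3

28.3%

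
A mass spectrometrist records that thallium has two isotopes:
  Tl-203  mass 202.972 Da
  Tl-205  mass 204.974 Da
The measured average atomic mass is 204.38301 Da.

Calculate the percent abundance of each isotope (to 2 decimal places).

Let x be the fractional abundance of Tl-203; then Tl-205 has abundance 1 − x.
202.972·x + 204.974·(1 − x) = 204.38301
(202.972 − 204.974)·x = 204.38301 − 204.974
x = -0.59099 / -2.002 = 0.29520 → 29.52% Tl-203, 70.48% Tl-205.

Tl-203: 29.52%, Tl-205: 70.48%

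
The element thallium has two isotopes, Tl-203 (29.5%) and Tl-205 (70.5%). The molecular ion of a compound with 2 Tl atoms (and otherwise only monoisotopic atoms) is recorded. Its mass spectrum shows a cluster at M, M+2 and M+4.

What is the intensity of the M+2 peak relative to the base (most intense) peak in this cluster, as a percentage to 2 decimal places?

(0.295 + 0.705)^2 gives M 0.0870, M+2 0.4160, M+4 0.4970; the largest is M+4.
P(M+4) = C(2,2) × 0.295^0 × 0.705^2 = 1 × 1.0000 × 0.497025 = 0.497025 (base)
P(M+2) = C(2,1) × 0.295^1 × 0.705^1 = 2 × 0.2950 × 0.7050 = 0.415950
Relative intensity = 0.415950 / 0.497025 × 100 = 83.69

83.69%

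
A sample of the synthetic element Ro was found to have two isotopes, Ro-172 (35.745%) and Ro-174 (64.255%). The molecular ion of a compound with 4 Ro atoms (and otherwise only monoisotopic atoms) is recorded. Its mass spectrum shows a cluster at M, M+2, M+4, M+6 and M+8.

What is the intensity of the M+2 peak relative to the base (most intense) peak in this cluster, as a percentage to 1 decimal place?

(0.35745 + 0.64255)^4 gives M 0.0163, M+2 0.1174, M+4 0.3165, M+6 0.3793, M+8 0.1705; the largest is M+6.
P(M+6) = C(4,3) × 0.35745^1 × 0.64255^3 = 4 × 0.35745 × 0.26528994 = 0.379312 (base)
P(M+2) = C(4,1) × 0.35745^3 × 0.64255^1 = 4 × 0.04567157 × 0.64255 = 0.117385
Relative intensity = 0.117385 / 0.379312 × 100 = 30.9

30.9%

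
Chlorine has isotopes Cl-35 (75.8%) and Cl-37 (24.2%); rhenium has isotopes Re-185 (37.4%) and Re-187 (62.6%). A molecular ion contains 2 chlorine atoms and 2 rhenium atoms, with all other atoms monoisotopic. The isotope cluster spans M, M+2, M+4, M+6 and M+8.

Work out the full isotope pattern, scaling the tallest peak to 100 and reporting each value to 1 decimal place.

19.8 : 79.1 : 100.0 : 42.3 : 5.7

Chlorine pattern (n=2): 0.574564 : 0.366872 : 0.058564
Rhenium pattern (n=2): 0.139876 : 0.468248 : 0.391876
Convolve the two distributions (both contribute in 2-u steps):
  M: 0.574564×0.139876 = 0.080368
  M+2: 0.574564×0.468248 + 0.366872×0.139876 = 0.320355
  M+4: 0.574564×0.391876 + 0.366872×0.468248 + 0.058564×0.139876 = 0.405137
  M+6: 0.366872×0.391876 + 0.058564×0.468248 = 0.171191
  M+8: 0.058564×0.391876 = 0.022950
Scale to base peak (0.405137) = 100: 19.8 : 79.1 : 100.0 : 42.3 : 5.7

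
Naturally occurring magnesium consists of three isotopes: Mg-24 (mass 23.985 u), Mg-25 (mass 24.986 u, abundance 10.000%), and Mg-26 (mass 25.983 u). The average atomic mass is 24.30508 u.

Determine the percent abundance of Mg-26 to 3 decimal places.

11.010%

The remaining 90.000% is split between Mg-24 (fraction x) and Mg-26 (fraction 0.90000 − x).
Substituting: 23.985x + 25.983(0.90000 − x) = 21.80648
(23.985 − 25.983)x = -1.57822  ⇒  x = 0.78990, y = 0.11010
Mg-24: 78.990%, Mg-26: 11.010%.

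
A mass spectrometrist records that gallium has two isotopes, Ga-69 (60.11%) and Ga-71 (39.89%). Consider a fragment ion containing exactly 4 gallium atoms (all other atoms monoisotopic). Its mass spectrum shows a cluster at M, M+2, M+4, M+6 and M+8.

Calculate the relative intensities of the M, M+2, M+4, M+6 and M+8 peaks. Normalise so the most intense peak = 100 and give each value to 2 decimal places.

37.67 : 100.00 : 99.54 : 44.04 : 7.31

Expanding (0.6011 + 0.3989)^4:
P(M) = 0.6011^4 = 0.130553
P(M+2) = 4 × 0.6011^3 × 0.3989^1 = 0.346549
P(M+4) = 6 × 0.6011^2 × 0.3989^2 = 0.344963
P(M+6) = 4 × 0.6011^1 × 0.3989^3 = 0.152616
P(M+8) = 0.3989^4 = 0.025320
The M+2 peak is largest (0.346549); scaling to 100 gives 37.67 : 100.00 : 99.54 : 44.04 : 7.31.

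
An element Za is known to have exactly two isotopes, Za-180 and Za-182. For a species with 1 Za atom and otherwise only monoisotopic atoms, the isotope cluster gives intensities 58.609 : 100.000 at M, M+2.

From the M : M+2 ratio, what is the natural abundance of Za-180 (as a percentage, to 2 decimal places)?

Let p = fractional abundance of Za-180. I(M+2)/I(M) = [C(1,1)·p^0·(1−p)] / p^1 = 1·(1−p)/p = 100.000/58.609 = 1.7062
(1−p)/p = 1.7062/1 = 1.7062  ⇒  p = 1/(1 + 1.7062) = 0.3695
Za-180: 36.95%, Za-182: 63.05%.

36.95%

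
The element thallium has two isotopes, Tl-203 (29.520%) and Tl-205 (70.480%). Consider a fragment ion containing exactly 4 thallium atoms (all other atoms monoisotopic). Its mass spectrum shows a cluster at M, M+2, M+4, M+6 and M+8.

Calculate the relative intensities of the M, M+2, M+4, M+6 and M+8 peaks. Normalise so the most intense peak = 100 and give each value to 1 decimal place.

Expanding (0.29520 + 0.70480)^4:
P(M) = 0.29520^4 = 0.007594
P(M+2) = 4 × 0.29520^3 × 0.70480^1 = 0.072523
P(M+4) = 6 × 0.29520^2 × 0.70480^2 = 0.259726
P(M+6) = 4 × 0.29520^1 × 0.70480^3 = 0.413403
P(M+8) = 0.70480^4 = 0.246754
The M+6 peak is largest (0.413403); scaling to 100 gives 1.8 : 17.5 : 62.8 : 100.0 : 59.7.

1.8 : 17.5 : 62.8 : 100.0 : 59.7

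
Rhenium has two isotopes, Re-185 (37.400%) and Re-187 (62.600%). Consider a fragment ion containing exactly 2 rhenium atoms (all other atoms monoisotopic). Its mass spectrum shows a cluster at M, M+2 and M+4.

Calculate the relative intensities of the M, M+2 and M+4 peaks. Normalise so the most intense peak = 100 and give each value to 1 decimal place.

Expanding (0.37400 + 0.62600)^2:
P(M) = 0.37400^2 = 0.139876
P(M+2) = 2 × 0.37400^1 × 0.62600^1 = 0.468248
P(M+4) = 0.62600^2 = 0.391876
The M+2 peak is largest (0.468248); scaling to 100 gives 29.9 : 100.0 : 83.7.

29.9 : 100.0 : 83.7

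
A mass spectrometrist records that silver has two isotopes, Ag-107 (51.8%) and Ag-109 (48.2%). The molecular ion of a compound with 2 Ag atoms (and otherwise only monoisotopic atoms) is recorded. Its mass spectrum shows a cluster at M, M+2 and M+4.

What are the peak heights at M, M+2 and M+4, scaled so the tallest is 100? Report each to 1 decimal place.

Expanding (0.518 + 0.482)^2:
P(M) = 0.518^2 = 0.268324
P(M+2) = 2 × 0.518^1 × 0.482^1 = 0.499352
P(M+4) = 0.482^2 = 0.232324
The M+2 peak is largest (0.499352); scaling to 100 gives 53.7 : 100.0 : 46.5.

53.7 : 100.0 : 46.5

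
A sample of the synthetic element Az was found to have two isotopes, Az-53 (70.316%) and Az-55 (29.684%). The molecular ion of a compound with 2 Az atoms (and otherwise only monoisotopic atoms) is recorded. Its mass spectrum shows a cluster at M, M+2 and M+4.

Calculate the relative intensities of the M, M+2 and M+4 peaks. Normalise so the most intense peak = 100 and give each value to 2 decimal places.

The 2 Az atoms are independent, so intensities follow the terms of (0.70316 + 0.29684)^2.
P(M) = 0.70316^2 = 0.494434
P(M+2) = 2 × 0.70316^1 × 0.29684^1 = 0.417452
P(M+4) = 0.29684^2 = 0.088114
The M peak is largest (0.494434); scaling to 100 gives 100.00 : 84.43 : 17.82.

100.00 : 84.43 : 17.82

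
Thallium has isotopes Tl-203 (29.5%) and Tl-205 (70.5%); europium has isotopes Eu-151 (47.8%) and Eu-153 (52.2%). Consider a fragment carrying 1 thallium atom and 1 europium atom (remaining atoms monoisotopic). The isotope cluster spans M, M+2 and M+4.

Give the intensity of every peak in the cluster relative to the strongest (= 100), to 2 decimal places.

Thallium pattern (n=1): 0.2950 : 0.7050
Europium pattern (n=1): 0.4780 : 0.5220
Convolve the two distributions (both contribute in 2-u steps):
  M: 0.2950×0.4780 = 0.141010
  M+2: 0.2950×0.5220 + 0.7050×0.4780 = 0.490980
  M+4: 0.7050×0.5220 = 0.368010
Scale to base peak (0.490980) = 100: 28.72 : 100.00 : 74.95

28.72 : 100.00 : 74.95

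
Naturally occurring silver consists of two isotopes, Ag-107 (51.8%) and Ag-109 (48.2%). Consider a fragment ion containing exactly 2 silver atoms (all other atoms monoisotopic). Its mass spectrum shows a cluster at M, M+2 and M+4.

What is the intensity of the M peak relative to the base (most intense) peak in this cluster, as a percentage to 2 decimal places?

53.73%

(0.518 + 0.482)^2 gives M 0.2683, M+2 0.4994, M+4 0.2323; the largest is M+2.
P(M+2) = C(2,1) × 0.518^1 × 0.482^1 = 2 × 0.5180 × 0.4820 = 0.499352 (base)
P(M) = C(2,0) × 0.518^2 × 0.482^0 = 1 × 0.268324 × 1.0000 = 0.268324
Relative intensity = 0.268324 / 0.499352 × 100 = 53.73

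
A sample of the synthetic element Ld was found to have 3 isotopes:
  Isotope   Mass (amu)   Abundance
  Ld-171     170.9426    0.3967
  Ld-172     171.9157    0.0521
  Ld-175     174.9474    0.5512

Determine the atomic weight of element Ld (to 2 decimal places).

173.20 amu

The abundance-weighted mean is 0.3967 × 170.9426 + 0.0521 × 171.9157 + 0.5512 × 174.9474
= 67.81293 + 8.95681 + 96.43101 = 173.20075 amu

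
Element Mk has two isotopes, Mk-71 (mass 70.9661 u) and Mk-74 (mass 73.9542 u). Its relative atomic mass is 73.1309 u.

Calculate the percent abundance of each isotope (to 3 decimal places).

Mk-71: 27.553%, Mk-74: 72.447%

Let x be the fractional abundance of Mk-71; then Mk-74 has abundance 1 − x.
70.9661·x + 73.9542·(1 − x) = 73.1309
(70.9661 − 73.9542)·x = 73.1309 − 73.9542
x = -0.8233 / -2.9881 = 0.27553 → 27.553% Mk-71, 72.447% Mk-74.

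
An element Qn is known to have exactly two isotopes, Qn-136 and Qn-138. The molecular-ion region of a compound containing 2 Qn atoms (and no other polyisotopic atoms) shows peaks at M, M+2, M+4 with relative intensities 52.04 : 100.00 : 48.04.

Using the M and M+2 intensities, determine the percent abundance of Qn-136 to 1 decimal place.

51.0%

Write p for the Qn-136 fraction. I(M+2)/I(M) = [C(2,1)·p^1·(1−p)] / p^2 = 2·(1−p)/p = 100.00/52.04 = 1.9216
(1−p)/p = 1.9216/2 = 0.9608  ⇒  p = 1/(1 + 0.9608) = 0.5100
Qn-136: 51.0%, Qn-138: 49.0%.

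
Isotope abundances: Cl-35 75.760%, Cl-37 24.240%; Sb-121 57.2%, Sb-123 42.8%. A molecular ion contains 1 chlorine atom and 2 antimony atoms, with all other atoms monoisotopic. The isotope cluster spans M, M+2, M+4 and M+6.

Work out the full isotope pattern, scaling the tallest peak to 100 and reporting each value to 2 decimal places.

Chlorine pattern (n=1): 0.7576 : 0.2424
Antimony pattern (n=2): 0.327184 : 0.489632 : 0.183184
Convolve the two distributions (both contribute in 2-u steps):
  M: 0.7576×0.327184 = 0.247875
  M+2: 0.7576×0.489632 + 0.2424×0.327184 = 0.450255
  M+4: 0.7576×0.183184 + 0.2424×0.489632 = 0.257467
  M+6: 0.2424×0.183184 = 0.044404
Scale to base peak (0.450255) = 100: 55.05 : 100.00 : 57.18 : 9.86

55.05 : 100.00 : 57.18 : 9.86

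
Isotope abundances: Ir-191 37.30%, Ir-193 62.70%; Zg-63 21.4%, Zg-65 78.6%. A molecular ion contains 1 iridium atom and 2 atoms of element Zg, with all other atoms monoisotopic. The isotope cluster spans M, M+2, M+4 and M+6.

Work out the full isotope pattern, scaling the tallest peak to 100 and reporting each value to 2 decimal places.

Iridium pattern (n=1): 0.3730 : 0.6270
Element Zg pattern (n=2): 0.045796 : 0.336408 : 0.617796
Convolve the two distributions (both contribute in 2-u steps):
  M: 0.3730×0.045796 = 0.017082
  M+2: 0.3730×0.336408 + 0.6270×0.045796 = 0.154194
  M+4: 0.3730×0.617796 + 0.6270×0.336408 = 0.441366
  M+6: 0.6270×0.617796 = 0.387358
Scale to base peak (0.441366) = 100: 3.87 : 34.94 : 100.00 : 87.76

3.87 : 34.94 : 100.00 : 87.76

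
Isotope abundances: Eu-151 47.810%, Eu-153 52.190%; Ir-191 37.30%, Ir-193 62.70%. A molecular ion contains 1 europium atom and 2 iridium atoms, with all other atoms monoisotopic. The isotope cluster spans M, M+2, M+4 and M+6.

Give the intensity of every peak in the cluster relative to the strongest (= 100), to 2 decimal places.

Europium pattern (n=1): 0.4781 : 0.5219
Iridium pattern (n=2): 0.139129 : 0.467742 : 0.393129
Convolve the two distributions (both contribute in 2-u steps):
  M: 0.4781×0.139129 = 0.066518
  M+2: 0.4781×0.467742 + 0.5219×0.139129 = 0.296239
  M+4: 0.4781×0.393129 + 0.5219×0.467742 = 0.432070
  M+6: 0.5219×0.393129 = 0.205174
Scale to base peak (0.432070) = 100: 15.40 : 68.56 : 100.00 : 47.49

15.40 : 68.56 : 100.00 : 47.49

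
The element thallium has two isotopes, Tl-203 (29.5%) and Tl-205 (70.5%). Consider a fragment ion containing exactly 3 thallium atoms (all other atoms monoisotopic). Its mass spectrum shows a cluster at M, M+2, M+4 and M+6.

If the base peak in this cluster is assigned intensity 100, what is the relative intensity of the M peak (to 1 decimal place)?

Binomial terms of (0.295 + 0.705)^3: M 0.0257, M+2 0.1841, M+4 0.4399, M+6 0.3504 → M+4 is the base peak.
P(M+4) = C(3,2) × 0.295^1 × 0.705^2 = 3 × 0.2950 × 0.497025 = 0.439867 (base)
P(M) = C(3,0) × 0.295^3 × 0.705^0 = 1 × 0.02567237 × 1.0000 = 0.025672
Relative intensity = 0.025672 / 0.439867 × 100 = 5.8

5.8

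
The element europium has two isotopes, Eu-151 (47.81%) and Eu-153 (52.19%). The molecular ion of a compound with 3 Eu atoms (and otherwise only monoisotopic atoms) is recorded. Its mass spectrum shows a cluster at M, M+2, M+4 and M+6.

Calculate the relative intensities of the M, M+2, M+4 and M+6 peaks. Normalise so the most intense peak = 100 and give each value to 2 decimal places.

The 3 Eu atoms are independent, so intensities follow the terms of (0.4781 + 0.5219)^3.
P(M) = 0.4781^3 = 0.109284
P(M+2) = 3 × 0.4781^2 × 0.5219^1 = 0.357887
P(M+4) = 3 × 0.4781^1 × 0.5219^2 = 0.390674
P(M+6) = 0.5219^3 = 0.142155
The M+4 peak is largest (0.390674); scaling to 100 gives 27.97 : 91.61 : 100.00 : 36.39.

27.97 : 91.61 : 100.00 : 36.39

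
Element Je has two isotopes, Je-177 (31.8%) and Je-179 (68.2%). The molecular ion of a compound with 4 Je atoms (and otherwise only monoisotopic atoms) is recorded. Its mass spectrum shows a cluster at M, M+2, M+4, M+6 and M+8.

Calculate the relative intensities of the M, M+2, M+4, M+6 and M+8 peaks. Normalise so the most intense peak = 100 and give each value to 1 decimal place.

2.5 : 21.7 : 69.9 : 100.0 : 53.6

The 4 Je atoms are independent, so intensities follow the terms of (0.318 + 0.682)^4.
P(M) = 0.318^4 = 0.010226
P(M+2) = 4 × 0.318^3 × 0.682^1 = 0.087725
P(M+4) = 6 × 0.318^2 × 0.682^2 = 0.282211
P(M+6) = 4 × 0.318^1 × 0.682^3 = 0.403497
P(M+8) = 0.682^4 = 0.216340
The M+6 peak is largest (0.403497); scaling to 100 gives 2.5 : 21.7 : 69.9 : 100.0 : 53.6.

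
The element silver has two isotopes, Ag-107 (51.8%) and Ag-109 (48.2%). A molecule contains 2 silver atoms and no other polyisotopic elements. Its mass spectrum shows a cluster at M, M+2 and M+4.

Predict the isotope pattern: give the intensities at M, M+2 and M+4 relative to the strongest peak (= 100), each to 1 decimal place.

53.7 : 100.0 : 46.5

Each Ag atom is independently Ag-107 (p = 0.518) or Ag-109 (q = 0.482); the cluster is the binomial expansion (p + q)^2.
P(M) = 0.518^2 = 0.268324
P(M+2) = 2 × 0.518^1 × 0.482^1 = 0.499352
P(M+4) = 0.482^2 = 0.232324
The M+2 peak is largest (0.499352); scaling to 100 gives 53.7 : 100.0 : 46.5.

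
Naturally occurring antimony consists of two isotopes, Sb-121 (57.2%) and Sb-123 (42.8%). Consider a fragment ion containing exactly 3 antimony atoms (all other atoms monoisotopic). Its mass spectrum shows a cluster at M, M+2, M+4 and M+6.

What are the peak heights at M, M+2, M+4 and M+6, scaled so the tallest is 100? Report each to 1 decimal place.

44.5 : 100.0 : 74.8 : 18.7

Expanding (0.572 + 0.428)^3:
P(M) = 0.572^3 = 0.187149
P(M+2) = 3 × 0.572^2 × 0.428^1 = 0.420104
P(M+4) = 3 × 0.572^1 × 0.428^2 = 0.314344
P(M+6) = 0.428^3 = 0.078403
The M+2 peak is largest (0.420104); scaling to 100 gives 44.5 : 100.0 : 74.8 : 18.7.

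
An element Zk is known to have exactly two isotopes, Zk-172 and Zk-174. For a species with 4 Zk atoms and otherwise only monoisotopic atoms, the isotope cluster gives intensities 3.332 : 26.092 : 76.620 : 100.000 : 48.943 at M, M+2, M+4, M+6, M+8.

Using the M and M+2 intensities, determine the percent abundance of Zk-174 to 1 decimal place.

66.2%

Let p = fractional abundance of Zk-172. I(M+2)/I(M) = [C(4,1)·p^3·(1−p)] / p^4 = 4·(1−p)/p = 26.092/3.332 = 7.8307
(1−p)/p = 7.8307/4 = 1.9577  ⇒  p = 1/(1 + 1.9577) = 0.3381
Zk-172: 33.8%, Zk-174: 66.2%.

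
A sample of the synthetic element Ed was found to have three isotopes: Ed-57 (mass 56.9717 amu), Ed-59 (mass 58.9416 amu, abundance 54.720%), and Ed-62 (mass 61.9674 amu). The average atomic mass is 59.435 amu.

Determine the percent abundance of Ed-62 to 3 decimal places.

27.731%

The remaining 45.280% is split between Ed-57 (fraction x) and Ed-62 (fraction 0.45280 − x).
Substituting: 56.9717x + 61.9674(0.45280 − x) = 27.18215648
(56.9717 − 61.9674)x = -0.87668224  ⇒  x = 0.17549, y = 0.27731
Ed-57: 17.549%, Ed-62: 27.731%.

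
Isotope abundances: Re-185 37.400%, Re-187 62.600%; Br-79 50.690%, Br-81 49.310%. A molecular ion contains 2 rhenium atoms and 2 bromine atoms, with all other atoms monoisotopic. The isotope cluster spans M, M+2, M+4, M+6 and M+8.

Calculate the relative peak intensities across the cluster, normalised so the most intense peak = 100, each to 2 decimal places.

Rhenium pattern (n=2): 0.139876 : 0.468248 : 0.391876
Bromine pattern (n=2): 0.25694761 : 0.49990478 : 0.24314761
Convolve the two distributions (both contribute in 2-u steps):
  M: 0.139876×0.25694761 = 0.035941
  M+2: 0.139876×0.49990478 + 0.468248×0.25694761 = 0.190240
  M+4: 0.139876×0.24314761 + 0.468248×0.49990478 + 0.391876×0.25694761 = 0.368782
  M+6: 0.468248×0.24314761 + 0.391876×0.49990478 = 0.309754
  M+8: 0.391876×0.24314761 = 0.095284
Scale to base peak (0.368782) = 100: 9.75 : 51.59 : 100.00 : 83.99 : 25.84

9.75 : 51.59 : 100.00 : 83.99 : 25.84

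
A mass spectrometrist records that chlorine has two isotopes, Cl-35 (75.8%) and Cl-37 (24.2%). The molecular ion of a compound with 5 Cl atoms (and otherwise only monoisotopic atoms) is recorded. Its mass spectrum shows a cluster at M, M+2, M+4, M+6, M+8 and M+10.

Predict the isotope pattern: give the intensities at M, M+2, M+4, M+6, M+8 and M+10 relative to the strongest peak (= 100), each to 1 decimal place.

62.6 : 100.0 : 63.9 : 20.4 : 3.3 : 0.2

Expanding (0.758 + 0.242)^5:
P(M) = 0.758^5 = 0.250234
P(M+2) = 5 × 0.758^4 × 0.242^1 = 0.399450
P(M+4) = 10 × 0.758^3 × 0.242^2 = 0.255058
P(M+6) = 10 × 0.758^2 × 0.242^3 = 0.081430
P(M+8) = 5 × 0.758^1 × 0.242^4 = 0.012999
P(M+10) = 0.242^5 = 0.000830
The M+2 peak is largest (0.399450); scaling to 100 gives 62.6 : 100.0 : 63.9 : 20.4 : 3.3 : 0.2.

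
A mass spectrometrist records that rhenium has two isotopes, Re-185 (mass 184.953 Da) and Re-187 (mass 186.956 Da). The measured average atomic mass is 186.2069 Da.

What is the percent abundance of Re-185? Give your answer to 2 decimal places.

37.40%

Let x be the fractional abundance of Re-185; then Re-187 has abundance 1 − x.
184.953·x + 186.956·(1 − x) = 186.2069
(184.953 − 186.956)·x = 186.2069 − 186.956
x = -0.7491 / -2.003 = 0.37399 → 37.40% Re-185, 62.60% Re-187.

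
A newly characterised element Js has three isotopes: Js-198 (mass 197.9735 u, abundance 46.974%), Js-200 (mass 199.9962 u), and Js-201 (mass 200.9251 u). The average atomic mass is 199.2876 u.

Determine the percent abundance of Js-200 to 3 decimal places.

The remaining 53.026% is split between Js-200 (fraction x) and Js-201 (fraction 0.53026 − x).
Substituting: 199.9962x + 200.9251(0.53026 − x) = 106.29152811
(199.9962 − 200.9251)x = -0.251015416  ⇒  x = 0.27023, y = 0.26003
Js-200: 27.023%, Js-201: 26.003%.

27.023%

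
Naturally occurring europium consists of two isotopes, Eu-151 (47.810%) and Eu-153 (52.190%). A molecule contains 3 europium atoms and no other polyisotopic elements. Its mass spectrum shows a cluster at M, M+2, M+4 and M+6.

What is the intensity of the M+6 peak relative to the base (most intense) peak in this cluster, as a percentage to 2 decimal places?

Binomial terms of (0.47810 + 0.52190)^3: M 0.1093, M+2 0.3579, M+4 0.3907, M+6 0.1422 → M+4 is the base peak.
P(M+4) = C(3,2) × 0.47810^1 × 0.52190^2 = 3 × 0.4781 × 0.27237961 = 0.390674 (base)
P(M+6) = C(3,3) × 0.47810^0 × 0.52190^3 = 1 × 1.0000 × 0.14215492 = 0.142155
Relative intensity = 0.142155 / 0.390674 × 100 = 36.39

36.39%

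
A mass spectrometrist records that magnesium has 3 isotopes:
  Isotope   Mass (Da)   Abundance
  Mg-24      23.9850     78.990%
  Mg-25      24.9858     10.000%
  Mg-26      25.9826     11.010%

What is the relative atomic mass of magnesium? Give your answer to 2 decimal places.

24.31 Da

Ar = Σ fᵢ·mᵢ = 0.78990 × 23.9850 + 0.10000 × 24.9858 + 0.11010 × 25.9826
= 18.94575 + 2.49858 + 2.86068 = 24.30501 Da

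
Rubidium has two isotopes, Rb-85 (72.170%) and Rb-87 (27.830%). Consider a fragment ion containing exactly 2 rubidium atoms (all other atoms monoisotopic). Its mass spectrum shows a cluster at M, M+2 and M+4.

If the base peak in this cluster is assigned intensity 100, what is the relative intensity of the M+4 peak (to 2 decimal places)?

14.87

(0.72170 + 0.27830)^2 gives M 0.5209, M+2 0.4017, M+4 0.0775; the largest is M.
P(M) = C(2,0) × 0.72170^2 × 0.27830^0 = 1 × 0.52085089 × 1.0000 = 0.520851 (base)
P(M+4) = C(2,2) × 0.72170^0 × 0.27830^2 = 1 × 1.0000 × 0.07745089 = 0.077451
Relative intensity = 0.077451 / 0.520851 × 100 = 14.87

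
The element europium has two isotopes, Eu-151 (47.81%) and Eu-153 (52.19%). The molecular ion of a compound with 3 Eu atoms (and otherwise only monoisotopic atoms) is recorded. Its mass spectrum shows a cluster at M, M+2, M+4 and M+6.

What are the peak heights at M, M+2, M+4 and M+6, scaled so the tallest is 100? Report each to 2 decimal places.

27.97 : 91.61 : 100.00 : 36.39

The 3 Eu atoms are independent, so intensities follow the terms of (0.4781 + 0.5219)^3.
P(M) = 0.4781^3 = 0.109284
P(M+2) = 3 × 0.4781^2 × 0.5219^1 = 0.357887
P(M+4) = 3 × 0.4781^1 × 0.5219^2 = 0.390674
P(M+6) = 0.5219^3 = 0.142155
The M+4 peak is largest (0.390674); scaling to 100 gives 27.97 : 91.61 : 100.00 : 36.39.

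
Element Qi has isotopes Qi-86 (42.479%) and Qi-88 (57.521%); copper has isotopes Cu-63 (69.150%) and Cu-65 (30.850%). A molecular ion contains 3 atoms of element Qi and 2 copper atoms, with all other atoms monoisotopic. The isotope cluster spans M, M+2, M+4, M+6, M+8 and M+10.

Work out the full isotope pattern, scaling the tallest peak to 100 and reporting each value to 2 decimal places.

10.72 : 53.14 : 100.00 : 87.94 : 35.50 : 5.30

Element Qi pattern (n=3): 0.07665189 : 0.31138397 : 0.4216464 : 0.19031774
Copper pattern (n=2): 0.47817225 : 0.4266555 : 0.09517225
Convolve the two distributions (both contribute in 2-u steps):
  M: 0.07665189×0.47817225 = 0.036653
  M+2: 0.07665189×0.4266555 + 0.31138397×0.47817225 = 0.181599
  M+4: 0.07665189×0.09517225 + 0.31138397×0.4266555 + 0.4216464×0.47817225 = 0.341768
  M+6: 0.31138397×0.09517225 + 0.4216464×0.4266555 + 0.19031774×0.47817225 = 0.300538
  M+8: 0.4216464×0.09517225 + 0.19031774×0.4266555 = 0.121329
  M+10: 0.19031774×0.09517225 = 0.018113
Scale to base peak (0.341768) = 100: 10.72 : 53.14 : 100.00 : 87.94 : 35.50 : 5.30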